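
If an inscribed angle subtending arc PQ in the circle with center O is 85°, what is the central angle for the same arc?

The inscribed angle theorem states that a central angle is always twice any inscribed angle that subtends the same arc.
Since the inscribed angle is 85°, the central angle = 2 × 85° = 170°.

170°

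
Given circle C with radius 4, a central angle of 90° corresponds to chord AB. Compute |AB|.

Drop a perpendicular from the center to the chord, bisecting both the chord and the central angle.
Each half-chord = r sin(θ/2) = 4 sin(45°).
The full chord = 2 × 4 × sin(45°) = 4*sqrt(2).

4*sqrt(2)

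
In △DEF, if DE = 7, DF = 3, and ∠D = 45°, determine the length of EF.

When two sides and the included angle are known, the law of cosines gives the third side.
c^2 = a^2 + b^2 - 2ab cos(C) generalizes the Pythagorean theorem to non-right triangles.
Here: EF^2 = 49 + 9 - 42*(sqrt(2)/2) = 58 - 21*sqrt(2)
EF = sqrt(58 - 21*sqrt(2))

sqrt(58 - 21*sqrt(2))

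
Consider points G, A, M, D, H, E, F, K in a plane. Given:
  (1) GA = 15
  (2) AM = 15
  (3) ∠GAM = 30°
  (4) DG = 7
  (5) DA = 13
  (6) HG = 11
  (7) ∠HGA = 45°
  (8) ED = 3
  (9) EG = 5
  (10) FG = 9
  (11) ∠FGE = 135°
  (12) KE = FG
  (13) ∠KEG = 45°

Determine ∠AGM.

Step 1: By the law of cosines on triangle GAM: GM² = 15² + 15² − 2·15·15·cos(30°) = 60.29, so GM ≈ 7.76.
Step 2: By the inverse law of cosines on triangle AGM: cos(∠AGM) = (15² + 7.76² − 15²) / (2·15·7.76) = 60.29/232.94 = 0.2588, so ∠AGM = 75°.

Therefore, the measure of angle ∠AGM = 75°.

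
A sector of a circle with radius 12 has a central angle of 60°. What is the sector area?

Sector area = πr² × θ/360
= π × 12² × 1/6
= π × 144 × 1/6
= 24*pi

24*pi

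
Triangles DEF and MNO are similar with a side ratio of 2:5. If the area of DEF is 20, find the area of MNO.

The ratio of areas of similar triangles = (side ratio)^2.
Side ratio = 2:5, so area ratio = 4:25.
Area of MNO / Area of DEF = 25/4
Area of MNO = 20 * 25/4 = 125

125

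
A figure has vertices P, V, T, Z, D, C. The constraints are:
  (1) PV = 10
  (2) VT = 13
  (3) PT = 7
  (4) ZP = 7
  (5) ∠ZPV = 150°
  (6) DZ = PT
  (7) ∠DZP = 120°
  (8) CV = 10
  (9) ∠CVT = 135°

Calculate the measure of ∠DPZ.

From the given relations: DZ = PT = 7.
Step 1: By the law of cosines on triangle PZD: PD² = 7² + 7² − 2·7·7·cos(120°) = 147, so PD = 7·√3.
Step 2: By the inverse law of cosines on triangle DPZ: cos(∠DPZ) = ((7·√3)² + 7² − 7²) / (2·7·√3·7) = 147/169.74 = 0.866, so ∠DPZ = 30°.

Therefore, the measure of angle ∠DPZ = 30°.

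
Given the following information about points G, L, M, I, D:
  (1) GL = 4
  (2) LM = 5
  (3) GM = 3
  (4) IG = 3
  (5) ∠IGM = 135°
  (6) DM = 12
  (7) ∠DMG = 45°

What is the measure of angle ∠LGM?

Step 1: By the inverse law of cosines on triangle LGM: cos(∠LGM) = (4² + 3² − 5²) / (2·4·3) = 0/24 = 0, so ∠LGM = 90°.

Therefore, the measure of angle ∠LGM = 90°.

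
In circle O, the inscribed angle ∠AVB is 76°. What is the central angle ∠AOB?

The inscribed angle theorem states that a central angle is always twice any inscribed angle that subtends the same arc.
Since the inscribed angle is 76°, the central angle = 2 × 76° = 152°.

152°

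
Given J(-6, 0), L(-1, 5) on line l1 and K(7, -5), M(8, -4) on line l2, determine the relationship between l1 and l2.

Slope of line 1: m1 = (5 - 0)/(-1 - -6) = 5/5 = 1
Slope of line 2: m2 = (-4 - -5)/(8 - 7) = 1/1 = 1
m1 = m2, so the lines are parallel.

Parallel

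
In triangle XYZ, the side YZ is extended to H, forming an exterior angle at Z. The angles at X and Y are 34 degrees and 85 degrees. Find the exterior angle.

Exterior angle = 34 + 85 = 119 degrees (exterior angle theorem).

119 degrees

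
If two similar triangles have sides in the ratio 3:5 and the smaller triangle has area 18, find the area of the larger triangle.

The ratio of areas of similar triangles = (side ratio)^2.
Side ratio = 3:5, so area ratio = 9:25.
Area of the larger triangle / Area of the smaller triangle = 25/9
Area of the larger triangle = 18 * 25/9 = 50

50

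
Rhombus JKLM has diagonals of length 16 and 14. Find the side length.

The diagonals of a rhombus bisect each other at right angles.
Half-diagonals: 16/2 = 8 and 14/2 = 7
side = sqrt(8^2 + 7^2)
side = sqrt(64 + 49)
side = sqrt(113)

sqrt(113)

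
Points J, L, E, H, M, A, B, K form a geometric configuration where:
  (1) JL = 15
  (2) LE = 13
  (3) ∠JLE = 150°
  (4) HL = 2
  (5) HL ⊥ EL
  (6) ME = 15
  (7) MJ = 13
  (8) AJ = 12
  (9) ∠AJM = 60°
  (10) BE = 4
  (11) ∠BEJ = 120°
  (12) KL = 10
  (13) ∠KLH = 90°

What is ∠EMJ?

Step 1: By the law of cosines on triangle ELJ: EJ² = 13² + 15² − 2·13·15·cos(150°) = 731.75, so EJ ≈ 27.05.
Step 2: By the inverse law of cosines on triangle EMJ: cos(∠EMJ) = (15² + 13² − 27.05²) / (2·15·13) = -337.75/390 = -0.866, so ∠EMJ = 150°.

Therefore, the measure of angle ∠EMJ = 150°.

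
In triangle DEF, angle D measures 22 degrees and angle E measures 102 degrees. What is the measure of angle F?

Let angle F = x. Then 22 + 102 + x = 180.
x = 180 - 124 = 56 degrees.

56 degrees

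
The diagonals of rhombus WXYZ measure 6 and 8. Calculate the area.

Area of a rhombus = (d1 * d2) / 2
Area = (6 * 8) / 2
Area = 48 / 2
Area = 24

24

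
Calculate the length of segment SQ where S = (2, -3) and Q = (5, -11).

d = sqrt((5 - 2)^2 + (-11 - -3)^2)
d = sqrt(3^2 + -8^2)
d = sqrt(9 + 64)
d = sqrt(73)

sqrt(73)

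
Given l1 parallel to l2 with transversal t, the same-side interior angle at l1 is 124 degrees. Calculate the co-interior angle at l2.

Co-interior (same-side interior) angles are between the parallel lines on the same side of the transversal.
Unlike corresponding or alternate interior angles, they are supplementary rather than equal.
So the angle = 180 - 124 = 56 degrees.

56 degrees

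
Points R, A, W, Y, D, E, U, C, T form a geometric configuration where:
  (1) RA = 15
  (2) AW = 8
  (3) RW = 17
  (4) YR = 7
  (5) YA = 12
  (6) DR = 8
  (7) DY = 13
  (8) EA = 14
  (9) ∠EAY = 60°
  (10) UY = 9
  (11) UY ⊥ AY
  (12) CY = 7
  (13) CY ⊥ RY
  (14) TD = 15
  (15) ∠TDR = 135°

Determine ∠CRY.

Step 1: By the law of cosines on triangle RYC: RC² = 7² + 7² − 2·7·7·cos(90°) = 98, so RC = 7·√2.
Step 2: By the inverse law of cosines on triangle CRY: cos(∠CRY) = ((7·√2)² + 7² − 7²) / (2·7·√2·7) = 98/138.59 = 0.7071, so ∠CRY = 45°.

Therefore, the measure of angle ∠CRY = 45°.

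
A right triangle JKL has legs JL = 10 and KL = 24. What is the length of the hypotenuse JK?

In a right triangle, the square of the hypotenuse equals the sum of the squares of the two legs.
The legs are 10 and 24, so the hypotenuse = sqrt(100 + 576) = sqrt(676) = 26.

26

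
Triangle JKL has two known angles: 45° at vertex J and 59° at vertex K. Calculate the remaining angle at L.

By the triangle angle sum property, the three interior angles of any triangle add up to 180°.
We know angle J = 45° and angle K = 59°, so their sum is 104°.
Therefore angle L = 180° - 104° = 76°.

76 degrees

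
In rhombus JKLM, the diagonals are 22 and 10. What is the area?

Area of a rhombus = (d1 * d2) / 2
Area = (22 * 10) / 2
Area = 220 / 2
Area = 110

110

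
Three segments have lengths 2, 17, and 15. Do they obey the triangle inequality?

Check the triangle inequality: 2 + 15 = 17 ≤ 17.
Since the sum of two sides does not exceed the third, no triangle can be formed.

No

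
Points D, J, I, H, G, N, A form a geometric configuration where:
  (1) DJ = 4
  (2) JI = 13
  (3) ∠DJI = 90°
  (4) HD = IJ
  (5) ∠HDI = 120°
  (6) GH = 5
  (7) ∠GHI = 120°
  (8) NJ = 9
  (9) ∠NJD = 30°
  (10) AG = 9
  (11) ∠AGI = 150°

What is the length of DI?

Step 1: By the law of cosines on triangle DJI: DI² = 4² + 13² − 2·4·13·cos(90°) = 185, so DI = √185.

Therefore, the length of DI = √185.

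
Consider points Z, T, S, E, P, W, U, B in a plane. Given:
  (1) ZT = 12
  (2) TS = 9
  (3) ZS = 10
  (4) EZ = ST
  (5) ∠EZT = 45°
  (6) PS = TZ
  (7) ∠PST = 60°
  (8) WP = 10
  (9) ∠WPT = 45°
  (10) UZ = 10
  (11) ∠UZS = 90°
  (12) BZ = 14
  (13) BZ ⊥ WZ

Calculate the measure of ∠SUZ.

Step 1: By the law of cosines on triangle UZS: US² = 10² + 10² − 2·10·10·cos(90°) = 200, so US = 10·√2.
Step 2: By the inverse law of cosines on triangle SUZ: cos(∠SUZ) = ((10·√2)² + 10² − 10²) / (2·10·√2·10) = 200/282.84 = 0.7071, so ∠SUZ = 45°.

Therefore, the measure of angle ∠SUZ = 45°.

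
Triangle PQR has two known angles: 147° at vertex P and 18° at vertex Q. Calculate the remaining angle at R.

Let angle R = x. Then 147 + 18 + x = 180.
x = 180 - 165 = 15 degrees.

15 degrees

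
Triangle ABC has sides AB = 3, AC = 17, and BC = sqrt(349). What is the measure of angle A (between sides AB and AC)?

cos(A) = (3² + 17² - (sqrt(349))²) / (2 × 3 × 17) = -1/2, so A = arccos(-1/2) = 120°.

120°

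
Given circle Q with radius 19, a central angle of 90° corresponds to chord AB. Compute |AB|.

Chord length = 2r sin(θ/2)
= 2 × 19 × sin(90°/2)
= 2 × 19 × sin(45°)
= 19*sqrt(2)

19*sqrt(2)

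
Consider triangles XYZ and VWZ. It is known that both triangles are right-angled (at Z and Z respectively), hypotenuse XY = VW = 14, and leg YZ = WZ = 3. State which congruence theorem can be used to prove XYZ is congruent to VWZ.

The given information provides:
both triangles are right-angled (at Z and Z respectively), hypotenuse XY = VW = 14, and leg YZ = WZ = 3
This matches the HL congruence theorem.
The hypotenuse and one leg of two right triangles are equal (Hypotenuse-Leg).

HL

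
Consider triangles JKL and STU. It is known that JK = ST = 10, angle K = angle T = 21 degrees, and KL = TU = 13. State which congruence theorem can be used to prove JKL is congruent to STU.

The given information provides:
JK = ST = 10, angle K = angle T = 21 degrees, and KL = TU = 13
This matches the SAS congruence theorem.
Two pairs of corresponding sides and the included angle are equal (Side-Angle-Side).

SAS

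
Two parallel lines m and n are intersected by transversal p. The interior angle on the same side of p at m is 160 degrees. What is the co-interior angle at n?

Co-interior angles (same-side interior) formed by parallel lines and a transversal are supplementary (sum to 180 degrees).
The given angle is 160 degrees.
The co-interior angle = 180 - 160 = 20 degrees.

20 degrees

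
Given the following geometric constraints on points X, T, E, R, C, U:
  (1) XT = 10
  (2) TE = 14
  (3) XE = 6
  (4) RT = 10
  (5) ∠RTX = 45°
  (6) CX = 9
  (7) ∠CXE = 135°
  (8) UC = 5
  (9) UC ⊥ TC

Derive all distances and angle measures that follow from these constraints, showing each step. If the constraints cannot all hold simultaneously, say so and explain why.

The constraints are consistent.

Step 1: From XT = 10, TR = 10, and ∠XTR = 45°, by the law of cosines:
  XR² = XT² + TR² - 2·XT·TR·cos(45°) = 100 + 100 - 141.4 = 58.58
  XR ≈ 7.65

Step 2: From EX = 6, XC = 9, and ∠EXC = 135°, by the law of cosines:
  EC² = EX² + XC² - 2·EX·XC·cos(135°) = 36 + 81 + 76.37 = 193.4
  EC ≈ 13.91

Step 3: From XE = 6, XT = 10, ET = 14, by the inverse law of cosines:
  cos(∠EXT) = (XE² + XT² - ET²) / (2·XE·XT)
  ∠EXT = 120°

Step 4: From TE = 14, TX = 10, EX = 6, by the inverse law of cosines:
  cos(∠ETX) = (TE² + TX² - EX²) / (2·TE·TX)
  ∠ETX = 21.79°

Step 5: From ET = 14, EX = 6, TX = 10, by the inverse law of cosines:
  cos(∠TEX) = (ET² + EX² - TX²) / (2·ET·EX)
  ∠TEX = 38.21°

Step 6: From XR = 7.65, XT = 10, RT = 10, by the inverse law of cosines:
  cos(∠RXT) = (XR² + XT² - RT²) / (2·XR·XT)
  ∠RXT = 67.5°

Step 7: From EC = 13.91, EX = 6, CX = 9, by the inverse law of cosines:
  cos(∠CEX) = (EC² + EX² - CX²) / (2·EC·EX)
  ∠CEX = 27.24°

Step 8: From RT = 10, RX = 7.65, TX = 10, by the inverse law of cosines:
  cos(∠TRX) = (RT² + RX² - TX²) / (2·RT·RX)
  ∠TRX = 67.5°

Step 9: From CE = 13.91, CX = 9, EX = 6, by the inverse law of cosines:
  cos(∠ECX) = (CE² + CX² - EX²) / (2·CE·CX)
  ∠ECX = 17.76°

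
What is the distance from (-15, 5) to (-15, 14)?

d = sqrt((-15 - -15)^2 + (14 - 5)^2)
d = sqrt(0^2 + 9^2)
d = sqrt(0 + 81)
d = sqrt(81) = 9

9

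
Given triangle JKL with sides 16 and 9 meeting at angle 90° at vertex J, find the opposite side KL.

The included angle is 90°, so the triangle is right-angled at J. The opposite side KL is the hypotenuse.
By the Pythagorean theorem: KL = sqrt(16^2 + 9^2) = sqrt(337) = sqrt(337).

sqrt(337)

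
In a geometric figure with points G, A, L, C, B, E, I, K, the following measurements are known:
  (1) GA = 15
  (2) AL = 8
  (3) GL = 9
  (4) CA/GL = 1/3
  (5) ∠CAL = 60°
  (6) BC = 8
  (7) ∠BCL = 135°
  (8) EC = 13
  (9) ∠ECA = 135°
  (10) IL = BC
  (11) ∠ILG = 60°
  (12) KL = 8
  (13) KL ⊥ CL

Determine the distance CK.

From the given relations: CA = 1/3·GL = 1/3·9 = 3.
Step 1: By the law of cosines on triangle LAC: LC² = 8² + 3² − 2·8·3·cos(60°) = 49, so LC = 7.
Step 2: By the law of cosines on triangle CLK: CK² = 7² + 8² − 2·7·8·cos(90°) = 113, so CK = √113.

Therefore, the length of CK = √113.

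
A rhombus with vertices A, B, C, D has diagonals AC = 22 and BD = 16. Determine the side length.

The diagonals of a rhombus bisect each other at right angles.
Half-diagonals: 22/2 = 11 and 16/2 = 8
side = sqrt(11^2 + 8^2)
side = sqrt(121 + 64)
side = sqrt(185)

sqrt(185)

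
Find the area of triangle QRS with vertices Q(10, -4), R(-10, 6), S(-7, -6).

Using the Shoelace formula for a triangle:
Area = (1/2)|x0(y1 - y2) + x1(y2 - y0) + x2(y0 - y1)|
Area = (1/2)|10(6 - -6) + -10(-6 - -4) + -7(-4 - 6)|
Area = (1/2)|120 + 20 + 70|
Area = (1/2)|210|
Area = (1/2)(210)
Area = 105

105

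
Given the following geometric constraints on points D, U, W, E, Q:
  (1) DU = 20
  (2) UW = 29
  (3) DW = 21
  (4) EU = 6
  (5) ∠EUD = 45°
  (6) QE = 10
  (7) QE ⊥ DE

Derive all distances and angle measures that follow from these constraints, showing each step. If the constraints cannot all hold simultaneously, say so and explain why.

The constraints are consistent.

Step 1: From DU = 20, UE = 6, and ∠DUE = 45°, by the law of cosines:
  DE² = DU² + UE² - 2·DU·UE·cos(45°) = 400 + 36 - 169.7 = 266.3
  DE ≈ 16.32

Step 2: From DU = 20, DW = 21, UW = 29, by the inverse law of cosines:
  cos(∠UDW) = (DU² + DW² - UW²) / (2·DU·DW)
  ∠UDW = 90°

Step 3: From UD = 20, UW = 29, DW = 21, by the inverse law of cosines:
  cos(∠DUW) = (UD² + UW² - DW²) / (2·UD·UW)
  ∠DUW = 46.4°

Step 4: From WD = 21, WU = 29, DU = 20, by the inverse law of cosines:
  cos(∠DWU) = (WD² + WU² - DU²) / (2·WD·WU)
  ∠DWU = 43.6°

Step 5: From DE = 16.32, EQ = 10, and ∠DEQ = 90°, by the law of cosines:
  DQ² = DE² + EQ² - 2·DE·EQ·cos(90°) = 266.3 + 100 - 0 = 366.3
  DQ ≈ 19.14

Step 6: From DE = 16.32, DU = 20, EU = 6, by the inverse law of cosines:
  cos(∠EDU) = (DE² + DU² - EU²) / (2·DE·DU)
  ∠EDU = 15.07°

Step 7: From ED = 16.32, EU = 6, DU = 20, by the inverse law of cosines:
  cos(∠DEU) = (ED² + EU² - DU²) / (2·ED·EU)
  ∠DEU = 119.93°

Step 8: From DE = 16.32, DQ = 19.14, EQ = 10, by the inverse law of cosines:
  cos(∠EDQ) = (DE² + DQ² - EQ²) / (2·DE·DQ)
  ∠EDQ = 31.5°

Step 9: From QD = 19.14, QE = 10, DE = 16.32, by the inverse law of cosines:
  cos(∠DQE) = (QD² + QE² - DE²) / (2·QD·QE)
  ∠DQE = 58.5°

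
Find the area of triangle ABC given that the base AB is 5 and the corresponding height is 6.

Area = (1/2) * base * height
Area = (1/2) * 5 * 6
Area = 15

15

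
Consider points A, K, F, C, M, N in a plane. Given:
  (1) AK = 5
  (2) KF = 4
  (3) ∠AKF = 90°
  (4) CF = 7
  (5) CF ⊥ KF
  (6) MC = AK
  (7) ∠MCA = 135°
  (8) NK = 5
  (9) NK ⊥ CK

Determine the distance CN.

Step 1: By the law of cosines on triangle CFK: CK² = 7² + 4² − 2·7·4·cos(90°) = 65, so CK = √65.
Step 2: By the law of cosines on triangle CKN: CN² = √65² + 5² − 2·√65·5·cos(90°) = 90, so CN = 3·√10.

Therefore, the length of CN = 3·√10.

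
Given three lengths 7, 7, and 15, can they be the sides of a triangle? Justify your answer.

Check the triangle inequality: 7 + 7 = 14 ≤ 15.
Since the sum of two sides does not exceed the third, no triangle can be formed.

No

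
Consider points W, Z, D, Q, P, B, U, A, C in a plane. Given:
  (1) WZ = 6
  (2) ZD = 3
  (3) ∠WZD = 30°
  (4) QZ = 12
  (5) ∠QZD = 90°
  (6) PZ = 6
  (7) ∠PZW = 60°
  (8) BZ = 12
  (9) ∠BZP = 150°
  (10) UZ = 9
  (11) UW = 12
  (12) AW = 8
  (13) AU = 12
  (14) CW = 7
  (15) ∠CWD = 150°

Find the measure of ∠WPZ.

Step 1: By the law of cosines on triangle PZW: PW² = 6² + 6² − 2·6·6·cos(60°) = 36, so PW = 6.
Step 2: By the inverse law of cosines on triangle WPZ: cos(∠WPZ) = (6² + 6² − 6²) / (2·6·6) = 36/72 = 0.5, so ∠WPZ = 60°.

Therefore, the measure of angle ∠WPZ = 60°.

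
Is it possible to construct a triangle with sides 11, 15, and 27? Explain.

The longest side is 27. The other two sides sum to 11 + 15 = 26.
Since 26 ≤ 27, the two shorter sides cannot reach around to close the triangle.

No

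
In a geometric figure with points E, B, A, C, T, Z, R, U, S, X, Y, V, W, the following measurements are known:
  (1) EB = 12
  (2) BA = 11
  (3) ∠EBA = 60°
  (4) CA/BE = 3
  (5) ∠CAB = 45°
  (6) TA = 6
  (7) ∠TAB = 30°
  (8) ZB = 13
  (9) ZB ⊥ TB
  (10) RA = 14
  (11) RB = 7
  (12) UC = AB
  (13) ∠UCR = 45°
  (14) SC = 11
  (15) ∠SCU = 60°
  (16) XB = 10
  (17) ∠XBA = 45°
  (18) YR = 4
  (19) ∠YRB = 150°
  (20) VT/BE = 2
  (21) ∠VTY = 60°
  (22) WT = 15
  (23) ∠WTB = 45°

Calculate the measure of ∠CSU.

From the given relations: UC = AB = 11.
Step 1: By the law of cosines on triangle SCU: SU² = 11² + 11² − 2·11·11·cos(60°) = 121, so SU = 11.
Step 2: By the inverse law of cosines on triangle CSU: cos(∠CSU) = (11² + 11² − 11²) / (2·11·11) = 121/242 = 0.5, so ∠CSU = 60°.

Therefore, the measure of angle ∠CSU = 60°.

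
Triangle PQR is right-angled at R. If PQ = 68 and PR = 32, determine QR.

QR = sqrt(68^2 - 32^2) = sqrt(3600) = 60

60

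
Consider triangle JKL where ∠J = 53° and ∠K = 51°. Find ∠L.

By the triangle angle sum property, the three interior angles of any triangle add up to 180°.
We know angle J = 53° and angle K = 51°, so their sum is 104°.
Therefore angle L = 180° - 104° = 76°.

76 degrees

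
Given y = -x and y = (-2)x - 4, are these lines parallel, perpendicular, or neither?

Slope of line 1: m1 = -1
Slope of line 2: m2 = -2
m1 != m2 and m1*m2 = 2 != -1. Neither.

Neither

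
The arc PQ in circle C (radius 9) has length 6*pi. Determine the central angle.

The full circumference is 2πr = 18*pi.
The arc is 6*pi / 18*pi = 1/3 of the full circle.
So the central angle = 1/3 × 360° = 120°.

120°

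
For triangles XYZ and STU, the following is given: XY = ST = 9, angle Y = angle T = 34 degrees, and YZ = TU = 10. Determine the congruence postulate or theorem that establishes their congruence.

The given information matches SAS: Two pairs of corresponding sides and the included angle are equal (Side-Angle-Side).

SAS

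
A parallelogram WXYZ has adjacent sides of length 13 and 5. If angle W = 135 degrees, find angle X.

In a parallelogram, consecutive angles are supplementary (sum to 180°).
angle X = 180 - angle W
angle X = 180 - 135
angle X = 45 degrees

45 degrees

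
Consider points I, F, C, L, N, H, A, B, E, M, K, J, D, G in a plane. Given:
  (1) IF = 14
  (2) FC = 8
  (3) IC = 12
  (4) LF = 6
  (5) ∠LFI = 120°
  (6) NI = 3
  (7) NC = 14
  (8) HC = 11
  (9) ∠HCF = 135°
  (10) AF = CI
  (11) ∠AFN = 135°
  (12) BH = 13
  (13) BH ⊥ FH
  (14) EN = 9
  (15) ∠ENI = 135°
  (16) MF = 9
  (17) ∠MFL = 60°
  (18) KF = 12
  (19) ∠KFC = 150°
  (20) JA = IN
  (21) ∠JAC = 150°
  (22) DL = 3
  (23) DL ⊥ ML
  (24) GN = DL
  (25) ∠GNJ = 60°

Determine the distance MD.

Step 1: By the law of cosines on triangle LFM: LM² = 6² + 9² − 2·6·9·cos(60°) = 63, so LM = 3·√7.
Step 2: By the law of cosines on triangle MLD: MD² = (3·√7)² + 3² − 2·3·√7·3·cos(90°) = 72, so MD = 6·√2.

Therefore, the length of MD = 6·√2.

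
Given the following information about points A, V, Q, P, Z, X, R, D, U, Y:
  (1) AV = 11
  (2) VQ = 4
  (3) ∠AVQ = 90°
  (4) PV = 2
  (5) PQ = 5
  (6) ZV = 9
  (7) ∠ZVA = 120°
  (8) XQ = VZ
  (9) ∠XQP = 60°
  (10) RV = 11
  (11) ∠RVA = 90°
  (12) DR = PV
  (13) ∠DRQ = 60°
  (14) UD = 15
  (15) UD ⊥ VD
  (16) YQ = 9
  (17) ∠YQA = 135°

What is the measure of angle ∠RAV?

Step 1: By the law of cosines on triangle AVR: AR² = 11² + 11² − 2·11·11·cos(90°) = 242, so AR = 11·√2.
Step 2: By the inverse law of cosines on triangle RAV: cos(∠RAV) = ((11·√2)² + 11² − 11²) / (2·11·√2·11) = 242/342.24 = 0.7071, so ∠RAV = 45°.

Therefore, the measure of angle ∠RAV = 45°.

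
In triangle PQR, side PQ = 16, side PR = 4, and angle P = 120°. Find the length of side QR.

By the law of cosines: QR^2 = PQ^2 + PR^2 - 2*PQ*PR*cos(P)
QR^2 = 16^2 + 4^2 - 2*16*4*cos(120°)
QR^2 = 256 + 16 - 128*(-1/2)
QR^2 = 336
QR = 4*sqrt(21)

4*sqrt(21)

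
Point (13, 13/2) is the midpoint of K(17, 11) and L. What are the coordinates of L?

Using the midpoint formula: M = ((x1 + x2)/2, (y1 + y2)/2)
We know M = (13, 13/2) and K = (17, 11)
For x: 13 = (17 + x2)/2, so x2 = 2*13 - 17 = 9
For y: 13/2 = (11 + y2)/2, so y2 = 2*13/2 - 11 = 2
L = (9, 2)

(9, 2)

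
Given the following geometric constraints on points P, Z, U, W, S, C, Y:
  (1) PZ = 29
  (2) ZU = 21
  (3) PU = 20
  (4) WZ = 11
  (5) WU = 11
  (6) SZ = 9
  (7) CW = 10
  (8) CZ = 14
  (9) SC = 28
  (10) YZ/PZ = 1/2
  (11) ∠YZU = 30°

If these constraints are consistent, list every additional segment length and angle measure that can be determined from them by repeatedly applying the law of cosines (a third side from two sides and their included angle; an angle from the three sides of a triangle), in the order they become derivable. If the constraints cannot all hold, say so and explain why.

These constraints are not satisfiable: by the triangle inequality in triangle ZSC, (6) SZ = 9 and (8) CZ = 14 force SC ≤ 9 + 14 = 23, but (9) says SC = 28. No planar figure meets all of them, so nothing further can be derived.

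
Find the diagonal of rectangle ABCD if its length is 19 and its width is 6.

Using the Pythagorean theorem:
d² = 19² + 6² = 361 + 36 = 397
d = sqrt(397)

sqrt(397)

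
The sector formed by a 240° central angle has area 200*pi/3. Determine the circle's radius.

r² = 360 × 200*pi/3 / (π × 240) = 100, so r = 10.

10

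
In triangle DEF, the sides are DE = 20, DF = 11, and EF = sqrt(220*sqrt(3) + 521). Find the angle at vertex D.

cos(D) = (20² + 11² - (sqrt(220*sqrt(3) + 521))²) / (2 × 20 × 11) = -sqrt(3)/2, so D = arccos(-sqrt(3)/2) = 150°.

150°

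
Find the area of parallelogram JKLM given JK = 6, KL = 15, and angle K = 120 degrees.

Area = a * b * sin(theta)
Area = 6 * 15 * sin(120 degrees)
Area = 90 * sqrt(3)/2
Area = 45*sqrt(3)

45*sqrt(3)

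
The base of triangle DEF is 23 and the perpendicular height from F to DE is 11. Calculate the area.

Area = (1/2) * base * height
Area = (1/2) * 23 * 11
Area = 253/2

253/2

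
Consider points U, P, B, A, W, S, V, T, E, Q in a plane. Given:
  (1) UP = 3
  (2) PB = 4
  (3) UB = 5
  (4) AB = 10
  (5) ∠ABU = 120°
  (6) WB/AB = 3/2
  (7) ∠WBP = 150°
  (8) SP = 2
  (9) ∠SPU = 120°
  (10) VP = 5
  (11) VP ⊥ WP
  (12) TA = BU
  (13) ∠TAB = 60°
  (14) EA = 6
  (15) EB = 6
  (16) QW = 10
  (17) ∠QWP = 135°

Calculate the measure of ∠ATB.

From the given relations: TA = BU = 5.
Step 1: By the law of cosines on triangle TAB: TB² = 5² + 10² − 2·5·10·cos(60°) = 75, so TB = 5·√3.
Step 2: By the inverse law of cosines on triangle ATB: cos(∠ATB) = (5² + (5·√3)² − 10²) / (2·5·5·√3) = 0/86.6 = 0, so ∠ATB = 90°.

Therefore, the measure of angle ∠ATB = 90°.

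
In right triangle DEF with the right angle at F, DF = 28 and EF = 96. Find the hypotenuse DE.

By the Pythagorean theorem: DE^2 = DF^2 + EF^2
DE^2 = 28^2 + 96^2 = 784 + 9216 = 10000
DE = sqrt(10000) = 100

100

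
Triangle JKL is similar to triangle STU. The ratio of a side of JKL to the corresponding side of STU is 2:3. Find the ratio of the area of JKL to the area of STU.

The ratio of areas of similar triangles equals the square of the side ratio.
Side ratio = 2:3
Area ratio = (2/3)^2 = 4/9 = 4:9

4:9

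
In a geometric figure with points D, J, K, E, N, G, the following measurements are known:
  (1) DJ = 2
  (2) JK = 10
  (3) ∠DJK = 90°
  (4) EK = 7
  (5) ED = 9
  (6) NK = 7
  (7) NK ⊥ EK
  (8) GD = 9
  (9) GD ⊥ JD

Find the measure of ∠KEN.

Step 1: By the law of cosines on triangle EKN: EN² = 7² + 7² − 2·7·7·cos(90°) = 98, so EN = 7·√2.
Step 2: By the inverse law of cosines on triangle KEN: cos(∠KEN) = (7² + (7·√2)² − 7²) / (2·7·7·√2) = 98/138.59 = 0.7071, so ∠KEN = 45°.

Therefore, the measure of angle ∠KEN = 45°.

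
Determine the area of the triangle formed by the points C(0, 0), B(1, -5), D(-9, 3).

Using the Shoelace formula for a triangle:
Area = (1/2)|x0(y1 - y2) + x1(y2 - y0) + x2(y0 - y1)|
Area = (1/2)|0(-5 - 3) + 1(3 - 0) + -9(0 - -5)|
Area = (1/2)|0 + 3 + -45|
Area = (1/2)|-42|
Area = (1/2)(42)
Area = 21

21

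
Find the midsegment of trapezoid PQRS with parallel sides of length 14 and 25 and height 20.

The midsegment (median) of a trapezoid connects the midpoints of the non-parallel sides.
Its length is the average of the two bases: (14 + 25) / 2 = 39/2.

39/2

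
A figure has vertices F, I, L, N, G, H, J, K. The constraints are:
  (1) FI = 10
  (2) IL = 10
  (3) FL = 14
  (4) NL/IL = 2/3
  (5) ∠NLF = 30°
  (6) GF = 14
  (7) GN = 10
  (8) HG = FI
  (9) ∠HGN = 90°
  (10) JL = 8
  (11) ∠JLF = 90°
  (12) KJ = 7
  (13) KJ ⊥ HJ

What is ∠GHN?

From the given relations: HG = FI = 10.
Step 1: By the law of cosines on triangle HGN: HN² = 10² + 10² − 2·10·10·cos(90°) = 200, so HN = 10·√2.
Step 2: By the inverse law of cosines on triangle GHN: cos(∠GHN) = (10² + (10·√2)² − 10²) / (2·10·10·√2) = 200/282.84 = 0.7071, so ∠GHN = 45°.

Therefore, the measure of angle ∠GHN = 45°.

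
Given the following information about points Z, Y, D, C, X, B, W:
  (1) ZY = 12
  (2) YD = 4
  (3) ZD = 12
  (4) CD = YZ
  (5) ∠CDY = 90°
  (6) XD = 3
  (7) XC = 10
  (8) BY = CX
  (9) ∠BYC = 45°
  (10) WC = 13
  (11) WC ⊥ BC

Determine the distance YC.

From the given relations: CD = YZ = 12.
Step 1: By the law of cosines on triangle YDC: YC² = 4² + 12² − 2·4·12·cos(90°) = 160, so YC = 4·√10.

Therefore, the length of YC = 4·√10.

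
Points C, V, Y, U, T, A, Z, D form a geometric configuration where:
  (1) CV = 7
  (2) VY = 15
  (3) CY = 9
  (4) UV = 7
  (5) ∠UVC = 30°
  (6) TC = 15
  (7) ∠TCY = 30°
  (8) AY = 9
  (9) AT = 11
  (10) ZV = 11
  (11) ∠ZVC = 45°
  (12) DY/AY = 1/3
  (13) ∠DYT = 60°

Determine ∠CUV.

Step 1: By the law of cosines on triangle UVC: UC² = 7² + 7² − 2·7·7·cos(30°) = 13.13, so UC ≈ 3.62.
Step 2: By the inverse law of cosines on triangle CUV: cos(∠CUV) = (3.62² + 7² − 7²) / (2·3.62·7) = 13.13/50.73 = 0.2588, so ∠CUV = 75°.

Therefore, the measure of angle ∠CUV = 75°.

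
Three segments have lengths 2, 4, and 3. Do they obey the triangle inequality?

Check all three triangle inequalities:
2 + 4 = 6 > 3 ✓
2 + 3 = 5 > 4 ✓
4 + 3 = 7 > 2 ✓
All conditions hold, so these sides form a valid triangle.

Yes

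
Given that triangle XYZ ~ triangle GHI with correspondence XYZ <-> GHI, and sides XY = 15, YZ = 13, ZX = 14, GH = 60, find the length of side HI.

Similar triangles have proportional sides. Setting up the proportion:
GH / XY = HI / YZ
60 / 15 = HI / 13
HI = 13 * 60 / 15 = 52.

52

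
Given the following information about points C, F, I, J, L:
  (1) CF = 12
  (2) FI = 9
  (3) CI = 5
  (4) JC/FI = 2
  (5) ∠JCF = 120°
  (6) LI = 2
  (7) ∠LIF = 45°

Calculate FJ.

From the given relations: JC = 2·FI = 2·9 = 18.
Step 1: By the law of cosines on triangle FCJ: FJ² = 12² + 18² − 2·12·18·cos(120°) = 684, so FJ = 6·√19.

Therefore, the length of FJ = 6·√19.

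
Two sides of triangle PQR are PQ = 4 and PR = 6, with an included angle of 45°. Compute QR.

When two sides and the included angle are known, the law of cosines gives the third side.
c^2 = a^2 + b^2 - 2ab cos(C) generalizes the Pythagorean theorem to non-right triangles.
Here: QR^2 = 16 + 36 - 48*(sqrt(2)/2) = 52 - 24*sqrt(2)
QR = 2*sqrt(13 - 6*sqrt(2))

2*sqrt(13 - 6*sqrt(2))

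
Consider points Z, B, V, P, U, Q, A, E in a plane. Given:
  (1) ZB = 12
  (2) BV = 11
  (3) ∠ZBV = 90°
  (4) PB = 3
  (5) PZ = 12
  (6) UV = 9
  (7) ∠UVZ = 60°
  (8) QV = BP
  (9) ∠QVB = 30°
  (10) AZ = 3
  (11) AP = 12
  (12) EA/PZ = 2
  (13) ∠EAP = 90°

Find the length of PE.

From the given relations: EA = 2·PZ = 2·12 = 24.
Step 1: By the law of cosines on triangle PAE: PE² = 12² + 24² − 2·12·24·cos(90°) = 720, so PE = 12·√5.

Therefore, the length of PE = 12·√5.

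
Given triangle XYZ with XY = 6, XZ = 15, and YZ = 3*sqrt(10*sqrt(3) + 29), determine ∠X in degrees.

By the inverse law of cosines: cos(X) = (XY² + XZ² - YZ²) / (2 × XY × XZ)
cos(X) = (6² + 15² - (3*sqrt(10*sqrt(3) + 29))²) / (2 × 6 × 15)
cos(X) = (36 + 225 - (90*sqrt(3) + 261)) / 180
cos(X) = -sqrt(3)/2
X = arccos(-sqrt(3)/2) = 150°

150°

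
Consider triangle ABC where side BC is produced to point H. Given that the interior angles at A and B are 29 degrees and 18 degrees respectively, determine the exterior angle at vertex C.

Exterior angle = 29 + 18 = 47 degrees (exterior angle theorem).

47 degrees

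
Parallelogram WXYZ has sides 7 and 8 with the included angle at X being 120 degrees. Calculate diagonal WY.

Law of cosines: d^2 = 7^2 + 8^2 - 2(7)(8)cos(120°) = 169, so d = 13.

13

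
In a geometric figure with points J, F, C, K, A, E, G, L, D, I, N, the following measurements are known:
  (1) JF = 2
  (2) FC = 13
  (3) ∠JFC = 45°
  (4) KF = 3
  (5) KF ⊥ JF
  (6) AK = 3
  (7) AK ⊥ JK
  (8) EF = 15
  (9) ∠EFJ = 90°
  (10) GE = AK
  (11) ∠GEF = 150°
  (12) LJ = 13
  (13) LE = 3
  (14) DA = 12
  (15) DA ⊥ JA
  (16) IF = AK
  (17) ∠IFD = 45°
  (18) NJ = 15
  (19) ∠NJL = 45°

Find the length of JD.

Step 1: By the law of cosines on triangle JFK: JK² = 2² + 3² − 2·2·3·cos(90°) = 13, so JK = √13.
Step 2: By the law of cosines on triangle JKA: JA² = √13² + 3² − 2·√13·3·cos(90°) = 22, so JA = √22.
Step 3: By the law of cosines on triangle JAD: JD² = √22² + 12² − 2·√22·12·cos(90°) = 166, so JD = √166.

Therefore, the length of JD = √166.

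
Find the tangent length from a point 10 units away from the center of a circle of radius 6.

The tangent, radius, and line from the external point to the center form a right triangle.
The right angle is where the tangent meets the radius.
By the Pythagorean theorem: tangent² + 6² = 10²
tangent² = 100 - 36 = 64
tangent = 8

8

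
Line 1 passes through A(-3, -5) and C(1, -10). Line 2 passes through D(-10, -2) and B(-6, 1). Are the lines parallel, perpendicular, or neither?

Slope of line 1: m1 = (-10 - -5)/(1 - -3) = -5/4 = -5/4
Slope of line 2: m2 = (1 - -2)/(-6 - -10) = 3/4 = 3/4
m1 != m2 and m1*m2 = -15/16 != -1. Neither.

Neither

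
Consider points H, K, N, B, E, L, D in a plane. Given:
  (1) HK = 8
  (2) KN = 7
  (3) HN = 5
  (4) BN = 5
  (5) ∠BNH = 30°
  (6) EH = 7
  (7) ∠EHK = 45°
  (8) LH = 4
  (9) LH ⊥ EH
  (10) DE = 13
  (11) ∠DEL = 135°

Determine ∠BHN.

Step 1: By the law of cosines on triangle HNB: HB² = 5² + 5² − 2·5·5·cos(30°) = 6.7, so HB ≈ 2.59.
Step 2: By the inverse law of cosines on triangle BHN: cos(∠BHN) = (2.59² + 5² − 5²) / (2·2.59·5) = 6.7/25.88 = 0.2588, so ∠BHN = 75°.

Therefore, the measure of angle ∠BHN = 75°.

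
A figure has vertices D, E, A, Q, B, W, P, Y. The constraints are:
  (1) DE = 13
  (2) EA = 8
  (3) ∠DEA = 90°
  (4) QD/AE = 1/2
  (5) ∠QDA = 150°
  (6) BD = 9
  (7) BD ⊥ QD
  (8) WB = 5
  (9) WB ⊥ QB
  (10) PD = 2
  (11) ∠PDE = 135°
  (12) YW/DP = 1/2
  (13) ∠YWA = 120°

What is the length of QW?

From the given relations: QD = 1/2·AE = 1/2·8 = 4.
Step 1: By the law of cosines on triangle BDQ: BQ² = 9² + 4² − 2·9·4·cos(90°) = 97, so BQ = √97.
Step 2: By the law of cosines on triangle QBW: QW² = √97² + 5² − 2·√97·5·cos(90°) = 122, so QW = √122.

Therefore, the length of QW = √122.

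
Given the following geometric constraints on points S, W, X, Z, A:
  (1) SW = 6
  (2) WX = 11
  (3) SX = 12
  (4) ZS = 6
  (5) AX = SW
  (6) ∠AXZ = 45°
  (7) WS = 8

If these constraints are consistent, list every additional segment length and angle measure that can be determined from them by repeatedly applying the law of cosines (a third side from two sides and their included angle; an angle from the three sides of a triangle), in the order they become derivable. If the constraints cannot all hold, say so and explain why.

These constraints are not satisfiable: (1) SW = 6 and (7) WS = 8 assign two different lengths to the same segment. No planar figure meets all of them, so nothing further can be derived.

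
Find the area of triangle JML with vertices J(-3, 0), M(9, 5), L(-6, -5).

The Shoelace formula computes the area from vertex coordinates by summing cross products.
For vertices (-3,0), (9,5), (-6,-5):
Signed sum = -3*5 - 9*0 + 9*-5 - -6*5 + -6*0 - -3*-5
= -15 + -15 + -15 = -45
Area = (1/2)|-45| = 45/2.

45/2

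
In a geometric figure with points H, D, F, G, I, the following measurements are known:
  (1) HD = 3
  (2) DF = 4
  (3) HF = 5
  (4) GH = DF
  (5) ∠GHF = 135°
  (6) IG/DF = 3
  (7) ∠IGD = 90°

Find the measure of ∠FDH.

Step 1: By the inverse law of cosines on triangle FDH: cos(∠FDH) = (4² + 3² − 5²) / (2·4·3) = 0/24 = 0, so ∠FDH = 90°.

Therefore, the measure of angle ∠FDH = 90°.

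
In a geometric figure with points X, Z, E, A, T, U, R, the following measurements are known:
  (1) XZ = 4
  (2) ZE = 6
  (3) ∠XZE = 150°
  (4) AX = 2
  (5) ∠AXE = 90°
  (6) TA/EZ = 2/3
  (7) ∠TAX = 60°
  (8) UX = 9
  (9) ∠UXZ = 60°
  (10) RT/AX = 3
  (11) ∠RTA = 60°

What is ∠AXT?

From the given relations: TA = 2/3·EZ = 2/3·6 = 4.
Step 1: By the law of cosines on triangle XAT: XT² = 2² + 4² − 2·2·4·cos(60°) = 12, so XT = 2·√3.
Step 2: By the inverse law of cosines on triangle AXT: cos(∠AXT) = (2² + (2·√3)² − 4²) / (2·2·2·√3) = 0/13.86 = 0, so ∠AXT = 90°.

Therefore, the measure of angle ∠AXT = 90°.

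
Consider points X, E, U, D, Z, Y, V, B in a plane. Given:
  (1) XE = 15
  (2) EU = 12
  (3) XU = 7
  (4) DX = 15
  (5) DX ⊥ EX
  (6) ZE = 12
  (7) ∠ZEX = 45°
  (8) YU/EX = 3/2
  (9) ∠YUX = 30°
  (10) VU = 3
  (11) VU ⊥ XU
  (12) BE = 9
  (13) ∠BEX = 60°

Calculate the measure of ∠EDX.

Step 1: By the law of cosines on triangle DXE: DE² = 15² + 15² − 2·15·15·cos(90°) = 450, so DE = 15·√2.
Step 2: By the inverse law of cosines on triangle EDX: cos(∠EDX) = ((15·√2)² + 15² − 15²) / (2·15·√2·15) = 450/636.4 = 0.7071, so ∠EDX = 45°.

Therefore, the measure of angle ∠EDX = 45°.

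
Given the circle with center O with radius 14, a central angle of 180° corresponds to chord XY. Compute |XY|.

Chord = 2(14) sin(90°) = 28

28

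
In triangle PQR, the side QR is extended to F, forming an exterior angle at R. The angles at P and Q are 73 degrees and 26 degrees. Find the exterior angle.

By the exterior angle theorem, an exterior angle of a triangle equals the sum of the two remote interior angles.
Exterior angle = angle P + angle Q
Exterior angle = 73 + 26 = 99 degrees

99 degrees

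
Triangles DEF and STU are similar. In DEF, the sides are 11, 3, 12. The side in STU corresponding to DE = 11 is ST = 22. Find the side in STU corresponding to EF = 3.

k = 22/11 = 2. TU = 2 * 3 = 6.

6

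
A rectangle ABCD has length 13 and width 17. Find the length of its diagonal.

Using the Pythagorean theorem:
d² = 13² + 17² = 169 + 289 = 458
d = sqrt(458)

sqrt(458)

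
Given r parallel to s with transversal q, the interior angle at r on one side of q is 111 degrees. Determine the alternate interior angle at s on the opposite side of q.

Alternate interior angles lie on opposite sides of the transversal, between the parallel lines.
By the alternate interior angle theorem, they are equal: 111 degrees.

111 degrees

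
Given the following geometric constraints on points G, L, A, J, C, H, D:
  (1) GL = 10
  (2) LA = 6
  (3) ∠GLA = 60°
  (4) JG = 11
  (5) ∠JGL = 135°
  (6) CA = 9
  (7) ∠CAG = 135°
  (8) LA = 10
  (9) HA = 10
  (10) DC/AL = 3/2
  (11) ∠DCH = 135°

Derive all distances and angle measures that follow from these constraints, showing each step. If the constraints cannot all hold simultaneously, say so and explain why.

These constraints are not satisfiable: (2) LA = 6 and (8) LA = 10 assign two different lengths to the same segment. No planar figure meets all of them, so nothing further can be derived.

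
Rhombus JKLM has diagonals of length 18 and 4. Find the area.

The diagonals of a rhombus divide it into four right triangles.
Each triangle has legs 18/ 2 = 9 and 4/2 = 2, so each has area (1/2)*9*2 = 9.
Four such triangles give total area = (d1 * d2) / 2 = 36.

36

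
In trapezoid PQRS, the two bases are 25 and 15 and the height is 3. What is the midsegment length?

The midsegment (median) of a trapezoid connects the midpoints of the non-parallel sides.
Its length is the average of the two bases: (25 + 15) / 2 = 20.

20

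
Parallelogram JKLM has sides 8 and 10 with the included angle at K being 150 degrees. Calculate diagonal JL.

The diagonal of a parallelogram can be found by treating two adjacent sides and the diagonal as a triangle.
Applying the law of cosines with sides 8, 10 and included angle 150°:
d^2 = 64 + 100 - 160*cos(150°) = 80*sqrt(3) + 164
d = 2*sqrt(20*sqrt(3) + 41)

2*sqrt(20*sqrt(3) + 41)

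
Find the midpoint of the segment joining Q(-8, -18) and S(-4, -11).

M = ((x₁ + x₂)/2, (y₁ + y₂)/2)
= ((-8 + -4)/2, (-18 + -11)/2)
= (-12/2, -29/2) = (-6, -29/2)

(-6, -29/2)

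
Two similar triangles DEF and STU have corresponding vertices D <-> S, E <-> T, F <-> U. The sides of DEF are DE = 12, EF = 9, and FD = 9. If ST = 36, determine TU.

Since the triangles are similar, the ratio of corresponding sides is constant.
Scale factor k = ST / DE = 36 / 12 = 3
TU = k * EF = 3 * 9 = 27

27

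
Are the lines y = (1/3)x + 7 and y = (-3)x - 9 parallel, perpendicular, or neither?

Slope of line 1: m1 = 1/3
Slope of line 2: m2 = -3
m1 * m2 = (1/3) * (-3) = -1 = -1, so the lines are perpendicular.

Perpendicular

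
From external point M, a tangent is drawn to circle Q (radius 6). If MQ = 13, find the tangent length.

The tangent, radius, and line from the external point to the center form a right triangle.
The right angle is where the tangent meets the radius.
By the Pythagorean theorem: tangent² + 6² = 13²
tangent² = 169 - 36 = 133
tangent = sqrt(133)

sqrt(133)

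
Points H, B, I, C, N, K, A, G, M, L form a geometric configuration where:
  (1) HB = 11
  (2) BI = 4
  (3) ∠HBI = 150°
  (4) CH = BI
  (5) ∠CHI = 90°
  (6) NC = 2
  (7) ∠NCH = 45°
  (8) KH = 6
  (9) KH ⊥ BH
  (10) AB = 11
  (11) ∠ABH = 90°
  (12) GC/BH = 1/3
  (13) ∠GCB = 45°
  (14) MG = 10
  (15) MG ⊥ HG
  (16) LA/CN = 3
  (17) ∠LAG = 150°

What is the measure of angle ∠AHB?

Step 1: By the law of cosines on triangle HBA: HA² = 11² + 11² − 2·11·11·cos(90°) = 242, so HA = 11·√2.
Step 2: By the inverse law of cosines on triangle AHB: cos(∠AHB) = ((11·√2)² + 11² − 11²) / (2·11·√2·11) = 242/342.24 = 0.7071, so ∠AHB = 45°.

Therefore, the measure of angle ∠AHB = 45°.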